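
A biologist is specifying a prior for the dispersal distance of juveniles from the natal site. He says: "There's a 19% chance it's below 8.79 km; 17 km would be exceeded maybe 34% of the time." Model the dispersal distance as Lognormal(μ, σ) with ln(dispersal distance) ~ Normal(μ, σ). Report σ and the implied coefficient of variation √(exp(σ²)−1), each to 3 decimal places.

If T ~ Lognormal(μ,σ) then ln T ~ Normal(μ,σ), so the p-quantile of ln T is μ + z_p·σ.
ln(8.79) = 2.174 and ln(17) = 2.833; z_{0.19} = -0.8779, z_{0.66} = 0.4125.
σ = (2.833 − 2.174)/(0.4125 − (-0.8779)) = 0.511.
μ = 2.174 − (-0.8779)·0.511 = 2.622.
CV = √(exp(σ²)−1) = √(exp(0.2613)−1) = 0.546.

σ ≈ 0.511, CV ≈ 0.546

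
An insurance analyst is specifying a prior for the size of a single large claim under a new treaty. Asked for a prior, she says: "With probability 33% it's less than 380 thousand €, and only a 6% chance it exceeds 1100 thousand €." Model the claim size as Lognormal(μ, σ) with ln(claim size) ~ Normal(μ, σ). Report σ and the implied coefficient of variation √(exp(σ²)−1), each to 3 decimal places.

σ ≈ 0.533, CV ≈ 0.573

If T ~ Lognormal(μ,σ) then ln T ~ Normal(μ,σ), so the p-quantile of ln T is μ + z_p·σ.
ln(380) = 5.94 and ln(1100) = 7.003; z_{0.33} = -0.4399, z_{0.94} = 1.555.
σ = (7.003 − 5.94)/(1.555 − (-0.4399)) = 0.533.
μ = 5.94 − (-0.4399)·0.533 = 6.175.
CV = √(exp(σ²)−1) = √(exp(0.2839)−1) = 0.573.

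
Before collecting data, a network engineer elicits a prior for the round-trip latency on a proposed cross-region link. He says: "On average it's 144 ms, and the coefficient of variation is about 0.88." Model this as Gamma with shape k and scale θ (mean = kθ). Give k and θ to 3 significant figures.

For Gamma(k, scale θ): mean = kθ, variance = kθ², so CV = 1/√k.
CV = 0.88, hence k = 1/CV² = 1.29.
Then θ = mean/k = 144/1.29 = 112.

k ≈ 1.29, θ ≈ 112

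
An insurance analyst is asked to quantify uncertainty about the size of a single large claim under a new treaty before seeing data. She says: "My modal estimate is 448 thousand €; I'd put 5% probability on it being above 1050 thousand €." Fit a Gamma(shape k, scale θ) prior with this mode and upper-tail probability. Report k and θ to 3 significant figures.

Gamma(k,θ) with k>1 has mode (k−1)θ, so θ = 448/(k−1).
Need P(X < 1050) = 0.95 with θ tied to k this way. Start at k = 2, θ = 448: P(X<1050) ≈ 0.679.
Too low — raise k to concentrate. Iterating converges to k ≈ 4.77.
Then θ = 448/(4.77−1) ≈ 119.

k ≈ 4.77, θ ≈ 119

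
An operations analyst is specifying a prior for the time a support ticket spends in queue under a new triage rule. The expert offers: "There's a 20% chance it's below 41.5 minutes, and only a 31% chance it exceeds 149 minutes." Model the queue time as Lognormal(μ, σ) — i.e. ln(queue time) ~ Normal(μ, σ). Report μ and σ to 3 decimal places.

μ ≈ 4.530, σ ≈ 0.956

If T ~ Lognormal(μ,σ) then ln T ~ Normal(μ,σ), so the p-quantile of ln T is μ + z_p·σ.
ln(41.5) = 3.726 and ln(149) = 5.004; z_{0.2} = -0.8416, z_{0.69} = 0.4959.
σ = (5.004 − 3.726)/(0.4959 − (-0.8416)) = 0.956.
μ = 3.726 − (-0.8416)·0.956 = 4.530.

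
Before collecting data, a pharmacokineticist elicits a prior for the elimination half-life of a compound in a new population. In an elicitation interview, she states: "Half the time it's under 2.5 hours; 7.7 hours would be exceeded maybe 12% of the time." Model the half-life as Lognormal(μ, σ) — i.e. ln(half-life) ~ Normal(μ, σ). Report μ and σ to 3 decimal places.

μ ≈ 0.916, σ ≈ 0.957

If T ~ Lognormal(μ,σ) then ln T ~ Normal(μ,σ), so the p-quantile of ln T is μ + z_p·σ.
ln(2.5) = 0.9163 and ln(7.7) = 2.041; z_{0.5} = 0, z_{0.88} = 1.175.
σ = (2.041 − 0.9163)/(1.175 − (0)) = 0.957.
μ = 0.9163 − (0)·0.957 = 0.916.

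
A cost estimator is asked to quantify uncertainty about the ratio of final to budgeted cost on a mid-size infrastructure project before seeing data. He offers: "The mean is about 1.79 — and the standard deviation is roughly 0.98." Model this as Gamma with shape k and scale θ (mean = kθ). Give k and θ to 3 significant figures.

For Gamma(k, scale θ): mean = kθ, variance = kθ², so CV = 1/√k.
CV = SD/mean = 0.98/1.79 = 0.5475, hence k = 1/CV² = 3.34.
Then θ = mean/k = 1.79/3.34 = 0.537.

k ≈ 3.34, θ ≈ 0.537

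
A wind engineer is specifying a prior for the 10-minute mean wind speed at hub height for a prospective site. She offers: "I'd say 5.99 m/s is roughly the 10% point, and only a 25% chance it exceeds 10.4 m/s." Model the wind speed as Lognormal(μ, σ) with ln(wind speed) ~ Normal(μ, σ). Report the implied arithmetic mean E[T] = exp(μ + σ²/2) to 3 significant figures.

E[T] ≈ 8.95 m/s

If T ~ Lognormal(μ,σ) then ln T ~ Normal(μ,σ), so the p-quantile of ln T is μ + z_p·σ.
ln(5.99) = 1.79 and ln(10.4) = 2.342; z_{0.1} = -1.282, z_{0.75} = 0.6745.
σ = (2.342 − 1.79)/(0.6745 − (-1.282)) = 0.282.
μ = 1.79 − (-1.282)·0.282 = 2.152.
E[T] = exp(μ + σ²/2) = exp(2.152 + 0.0398) = 8.95 m/s.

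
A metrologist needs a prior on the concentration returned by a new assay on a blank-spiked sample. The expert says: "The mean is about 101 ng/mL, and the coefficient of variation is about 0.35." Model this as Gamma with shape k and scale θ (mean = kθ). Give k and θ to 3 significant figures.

k ≈ 8.16, θ ≈ 12.4

For Gamma(k, scale θ): mean = kθ, variance = kθ², so CV = 1/√k.
CV = 0.35, hence k = 1/CV² = 8.16.
Then θ = mean/k = 101/8.16 = 12.4.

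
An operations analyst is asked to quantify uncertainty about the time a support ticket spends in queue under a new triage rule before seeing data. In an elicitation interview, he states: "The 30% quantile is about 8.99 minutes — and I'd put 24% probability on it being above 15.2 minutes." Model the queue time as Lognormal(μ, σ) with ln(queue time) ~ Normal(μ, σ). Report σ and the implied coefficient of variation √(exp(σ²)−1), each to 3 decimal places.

σ ≈ 0.427, CV ≈ 0.447

If T ~ Lognormal(μ,σ) then ln T ~ Normal(μ,σ), so the p-quantile of ln T is μ + z_p·σ.
ln(8.99) = 2.196 and ln(15.2) = 2.721; z_{0.3} = -0.5244, z_{0.76} = 0.7063.
σ = (2.721 − 2.196)/(0.7063 − (-0.5244)) = 0.427.
μ = 2.196 − (-0.5244)·0.427 = 2.420.
CV = √(exp(σ²)−1) = √(exp(0.1821)−1) = 0.447.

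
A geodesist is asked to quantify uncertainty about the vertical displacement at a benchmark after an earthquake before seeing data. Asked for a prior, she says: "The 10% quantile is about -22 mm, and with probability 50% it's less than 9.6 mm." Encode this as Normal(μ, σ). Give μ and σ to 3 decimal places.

μ = 9.600, σ = 24.658

For Normal(μ,σ), the p-quantile is μ + z_p·σ. Here z_{0.1} = -1.282, z_{0.5} = 0.
So -22 = μ − 1.282σ and 9.6 = μ + 0σ.
Subtracting: σ = (9.6 − -22)/(0 − (-1.282)) = 24.658.
Then μ = -22 − (-1.282)·24.658 = 9.600.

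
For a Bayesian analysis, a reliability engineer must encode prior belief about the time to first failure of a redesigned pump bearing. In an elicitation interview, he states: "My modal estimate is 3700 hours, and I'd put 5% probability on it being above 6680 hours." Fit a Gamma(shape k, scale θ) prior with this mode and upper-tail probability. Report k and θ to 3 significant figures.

k ≈ 8.98, θ ≈ 463

Gamma(k,θ) with k>1 has mode (k−1)θ, so θ = 3700/(k−1).
Need P(X < 6680) = 0.95 with θ tied to k this way. Start at k = 2, θ = 3700: P(X<6680) ≈ 0.539.
Too low — raise k to concentrate. Iterating converges to k ≈ 8.98.
Then θ = 3700/(8.98−1) ≈ 463.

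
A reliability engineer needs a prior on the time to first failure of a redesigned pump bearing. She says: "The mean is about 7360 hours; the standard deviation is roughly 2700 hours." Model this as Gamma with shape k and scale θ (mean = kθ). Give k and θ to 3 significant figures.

For Gamma(k, scale θ): mean = kθ, variance = kθ², so CV = 1/√k.
CV = SD/mean = 2700/7360 = 0.3668, hence k = 1/CV² = 7.43.
Then θ = mean/k = 7360/7.43 = 990.

k ≈ 7.43, θ ≈ 990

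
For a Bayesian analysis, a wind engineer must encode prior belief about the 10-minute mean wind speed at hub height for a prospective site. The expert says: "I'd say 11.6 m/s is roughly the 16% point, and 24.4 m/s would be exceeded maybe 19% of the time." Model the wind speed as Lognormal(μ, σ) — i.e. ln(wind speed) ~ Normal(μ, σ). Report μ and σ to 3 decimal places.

μ ≈ 2.846, σ ≈ 0.397

If T ~ Lognormal(μ,σ) then ln T ~ Normal(μ,σ), so the p-quantile of ln T is μ + z_p·σ.
ln(11.6) = 2.451 and ln(24.4) = 3.195; z_{0.16} = -0.9945, z_{0.81} = 0.8779.
σ = (3.195 − 2.451)/(0.8779 − (-0.9945)) = 0.397.
μ = 2.451 − (-0.9945)·0.397 = 2.846.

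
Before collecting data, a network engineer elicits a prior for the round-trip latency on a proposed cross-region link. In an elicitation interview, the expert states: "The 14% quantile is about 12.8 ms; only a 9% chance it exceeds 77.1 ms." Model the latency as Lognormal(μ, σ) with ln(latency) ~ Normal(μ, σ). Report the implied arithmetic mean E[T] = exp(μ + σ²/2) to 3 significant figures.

If T ~ Lognormal(μ,σ) then ln T ~ Normal(μ,σ), so the p-quantile of ln T is μ + z_p·σ.
ln(12.8) = 2.549 and ln(77.1) = 4.345; z_{0.14} = -1.08, z_{0.91} = 1.341.
σ = (4.345 − 2.549)/(1.341 − (-1.08)) = 0.742.
μ = 2.549 − (-1.08)·0.742 = 3.351.
E[T] = exp(μ + σ²/2) = exp(3.351 + 0.2750) = 37.6 ms.

E[T] ≈ 37.6 ms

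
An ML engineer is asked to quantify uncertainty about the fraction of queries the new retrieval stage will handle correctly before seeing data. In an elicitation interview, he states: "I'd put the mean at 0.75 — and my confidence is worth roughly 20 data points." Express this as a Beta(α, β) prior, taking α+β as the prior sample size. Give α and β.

α = 15, β = 5

Under the effective-sample-size interpretation, Beta(α, β) has prior mean α/(α+β) and prior sample size α+β.
So α+β = 20 and α/(α+β) = 0.75, giving α = 0.75·20 = 15 and β = 20 − 15 = 5.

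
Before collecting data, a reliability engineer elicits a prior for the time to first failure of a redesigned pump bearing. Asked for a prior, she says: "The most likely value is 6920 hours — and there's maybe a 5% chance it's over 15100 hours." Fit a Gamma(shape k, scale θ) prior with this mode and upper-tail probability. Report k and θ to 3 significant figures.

k ≈ 5.52, θ ≈ 1530

Gamma(k,θ) with k>1 has mode (k−1)θ, so θ = 6920/(k−1).
Need P(X < 15100) = 0.95 with θ tied to k this way. Start at k = 2, θ = 6920: P(X<15100) ≈ 0.641.
Too low — raise k to concentrate. Iterating converges to k ≈ 5.52.
Then θ = 6920/(5.52−1) ≈ 1530.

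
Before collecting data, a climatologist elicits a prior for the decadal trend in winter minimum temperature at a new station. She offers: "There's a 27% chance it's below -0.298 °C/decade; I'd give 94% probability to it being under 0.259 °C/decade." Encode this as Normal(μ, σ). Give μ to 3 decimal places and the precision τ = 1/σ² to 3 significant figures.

For Normal(μ,σ), the p-quantile is μ + z_p·σ. Here z_{0.27} = -0.6128, z_{0.94} = 1.555.
So -0.298 = μ − 0.6128σ and 0.259 = μ + 1.555σ.
Subtracting: σ = (0.259 − -0.298)/(1.555 − (-0.6128)) = 0.257.
Then μ = -0.298 − (-0.6128)·0.257 = -0.141.
Precision τ = 1/σ² = 1/0.257² = 15.1.

μ = -0.141, τ = 15.1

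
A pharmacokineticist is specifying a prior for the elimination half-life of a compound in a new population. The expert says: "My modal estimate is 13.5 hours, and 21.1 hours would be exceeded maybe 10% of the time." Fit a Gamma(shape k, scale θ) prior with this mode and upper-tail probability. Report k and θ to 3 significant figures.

k ≈ 10.4, θ ≈ 1.44

Gamma(k,θ) with k>1 has mode (k−1)θ, so θ = 13.5/(k−1).
Need P(X < 21.1) = 0.9 with θ tied to k this way. Start at k = 2, θ = 13.5: P(X<21.1) ≈ 0.463.
Too low — raise k to concentrate. Iterating converges to k ≈ 10.4.
Then θ = 13.5/(10.4−1) ≈ 1.44.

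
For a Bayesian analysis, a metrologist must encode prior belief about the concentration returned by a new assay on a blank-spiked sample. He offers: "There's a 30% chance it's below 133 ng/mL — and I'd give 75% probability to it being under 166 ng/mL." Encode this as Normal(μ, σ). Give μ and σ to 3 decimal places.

μ = 147.434, σ = 27.525

For Normal(μ,σ), the p-quantile is μ + z_p·σ. Here z_{0.3} = -0.5244, z_{0.75} = 0.6745.
So 133 = μ − 0.5244σ and 166 = μ + 0.6745σ.
Subtracting: σ = (166 − 133)/(0.6745 − (-0.5244)) = 27.525.
Then μ = 133 − (-0.5244)·27.525 = 147.434.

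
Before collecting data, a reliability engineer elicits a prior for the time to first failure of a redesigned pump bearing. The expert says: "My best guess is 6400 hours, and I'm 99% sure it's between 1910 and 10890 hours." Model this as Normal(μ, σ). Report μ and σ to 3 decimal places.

A symmetric 99% interval runs μ ± z·σ with z = 2.576.
Half-width = 4490, so σ = 4490/2.576 = 1743.128.
μ is the stated best guess, 6400.000.

μ = 6400.000, σ = 1743.128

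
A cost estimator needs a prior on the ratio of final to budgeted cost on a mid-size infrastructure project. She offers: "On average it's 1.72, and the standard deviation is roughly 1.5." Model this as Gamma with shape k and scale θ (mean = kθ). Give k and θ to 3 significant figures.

k ≈ 1.31, θ ≈ 1.31

For Gamma(k, scale θ): mean = kθ, variance = kθ², so CV = 1/√k.
CV = SD/mean = 1.5/1.72 = 0.8721, hence k = 1/CV² = 1.31.
Then θ = mean/k = 1.72/1.31 = 1.31.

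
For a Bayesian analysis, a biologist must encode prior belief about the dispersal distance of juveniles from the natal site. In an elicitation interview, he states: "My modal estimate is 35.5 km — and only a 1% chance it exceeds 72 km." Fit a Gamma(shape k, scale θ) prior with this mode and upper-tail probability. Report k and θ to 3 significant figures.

k ≈ 10.8, θ ≈ 3.62

Gamma(k,θ) with k>1 has mode (k−1)θ, so θ = 35.5/(k−1).
Need P(X < 72) = 0.99 with θ tied to k this way. Start at k = 2, θ = 35.5: P(X<72) ≈ 0.602.
Too low — raise k to concentrate. Iterating converges to k ≈ 10.8.
Then θ = 35.5/(10.8−1) ≈ 3.62.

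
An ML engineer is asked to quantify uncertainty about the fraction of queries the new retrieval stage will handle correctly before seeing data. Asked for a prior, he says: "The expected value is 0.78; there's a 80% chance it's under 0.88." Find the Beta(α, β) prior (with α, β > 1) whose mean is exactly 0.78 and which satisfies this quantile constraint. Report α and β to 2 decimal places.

α ≈ 9.79, β ≈ 2.76

With mean 0.78 fixed, write α = 0.78s, β = 0.22s where s = α+β.
Need P(θ < 0.88) = 0.8 under Beta(0.78s, 0.22s). Normal approximation: (q−m)/√(m(1−m)/s) ≈ z_{0.8} = 0.842, so s ≈ 0.78·0.22·(0.842)²/(0.88−0.78)² = 12.2.
At s = 12.2: P(θ<0.88) ≈ 0.795. Adjusting to match 0.8 gives s ≈ 12.55.
So α = 0.78·12.55 ≈ 9.79, β = 0.22·12.55 ≈ 2.76.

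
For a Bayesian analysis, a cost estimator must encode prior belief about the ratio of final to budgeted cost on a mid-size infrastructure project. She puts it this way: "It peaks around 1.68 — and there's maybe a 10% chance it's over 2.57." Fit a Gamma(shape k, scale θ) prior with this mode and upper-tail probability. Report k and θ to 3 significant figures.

k ≈ 11.3, θ ≈ 0.163

Gamma(k,θ) with k>1 has mode (k−1)θ, so θ = 1.68/(k−1).
Need P(X < 2.57) = 0.9 with θ tied to k this way. Start at k = 2, θ = 1.68: P(X<2.57) ≈ 0.452.
Too low — raise k to concentrate. Iterating converges to k ≈ 11.3.
Then θ = 1.68/(11.3−1) ≈ 0.163.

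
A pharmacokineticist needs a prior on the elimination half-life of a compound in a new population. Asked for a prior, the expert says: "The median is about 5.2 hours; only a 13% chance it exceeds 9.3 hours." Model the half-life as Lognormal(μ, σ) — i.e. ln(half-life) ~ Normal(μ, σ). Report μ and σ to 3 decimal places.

If T ~ Lognormal(μ,σ) then ln T ~ Normal(μ,σ), so the p-quantile of ln T is μ + z_p·σ.
ln(5.2) = 1.649 and ln(9.3) = 2.23; z_{0.5} = 0, z_{0.87} = 1.126.
σ = (2.23 − 1.649)/(1.126 − (0)) = 0.516.
μ = 1.649 − (0)·0.516 = 1.649.

μ ≈ 1.649, σ ≈ 0.516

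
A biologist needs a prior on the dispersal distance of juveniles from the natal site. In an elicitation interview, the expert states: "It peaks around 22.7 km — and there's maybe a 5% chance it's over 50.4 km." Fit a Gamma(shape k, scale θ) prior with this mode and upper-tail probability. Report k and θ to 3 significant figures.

Gamma(k,θ) with k>1 has mode (k−1)θ, so θ = 22.7/(k−1).
Need P(X < 50.4) = 0.95 with θ tied to k this way. Start at k = 2, θ = 22.7: P(X<50.4) ≈ 0.650.
Too low — raise k to concentrate. Iterating converges to k ≈ 5.32.
Then θ = 22.7/(5.32−1) ≈ 5.25.

k ≈ 5.32, θ ≈ 5.25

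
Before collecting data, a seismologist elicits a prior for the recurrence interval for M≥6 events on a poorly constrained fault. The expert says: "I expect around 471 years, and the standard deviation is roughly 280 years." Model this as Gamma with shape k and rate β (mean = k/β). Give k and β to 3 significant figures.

k ≈ 2.83, β ≈ 0.00601

For Gamma(k, rate β): mean = k/β, variance = k/β², so CV = 1/√k.
CV = SD/mean = 280/471 = 0.5945, hence k = 1/CV² = 2.83.
Then β = k/mean = 2.83/471 = 0.00601.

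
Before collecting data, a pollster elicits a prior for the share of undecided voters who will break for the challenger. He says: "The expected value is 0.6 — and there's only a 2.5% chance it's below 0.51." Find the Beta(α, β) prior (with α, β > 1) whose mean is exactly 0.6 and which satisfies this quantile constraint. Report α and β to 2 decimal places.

With mean 0.6 fixed, write α = 0.6s, β = 0.4s where s = α+β.
Need P(θ < 0.51) = 0.025 under Beta(0.6s, 0.4s). Normal approximation: (q−m)/√(m(1−m)/s) ≈ z_{0.025} = -1.96, so s ≈ 0.6·0.4·(-1.96)²/(0.51−0.6)² = 113.8.
At s = 113.8: P(θ<0.51) ≈ 0.026. Adjusting to match 0.025 gives s ≈ 116.58.
So α = 0.6·116.58 ≈ 69.95, β = 0.4·116.58 ≈ 46.63.

α ≈ 69.95, β ≈ 46.63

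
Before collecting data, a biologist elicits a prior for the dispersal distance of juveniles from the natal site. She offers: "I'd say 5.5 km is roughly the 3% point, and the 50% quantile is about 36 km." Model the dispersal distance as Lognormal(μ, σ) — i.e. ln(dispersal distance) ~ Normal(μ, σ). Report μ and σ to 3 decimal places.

If T ~ Lognormal(μ,σ) then ln T ~ Normal(μ,σ), so the p-quantile of ln T is μ + z_p·σ.
ln(5.5) = 1.705 and ln(36) = 3.584; z_{0.03} = -1.881, z_{0.5} = 0.
σ = (3.584 − 1.705)/(0 − (-1.881)) = 0.999.
μ = 1.705 − (-1.881)·0.999 = 3.584.

μ ≈ 3.584, σ ≈ 0.999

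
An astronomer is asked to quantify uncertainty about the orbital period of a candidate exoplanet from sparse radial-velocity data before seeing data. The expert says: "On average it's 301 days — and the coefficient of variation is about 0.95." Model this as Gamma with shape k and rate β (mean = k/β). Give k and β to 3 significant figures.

k ≈ 1.11, β ≈ 0.00368

For Gamma(k, rate β): mean = k/β, variance = k/β², so CV = 1/√k.
CV = 0.95, hence k = 1/CV² = 1.11.
Then β = k/mean = 1.11/301 = 0.00368.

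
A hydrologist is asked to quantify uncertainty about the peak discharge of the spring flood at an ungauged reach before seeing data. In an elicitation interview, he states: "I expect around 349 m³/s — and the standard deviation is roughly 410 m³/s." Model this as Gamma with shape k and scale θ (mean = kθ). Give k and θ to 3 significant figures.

k ≈ 0.725, θ ≈ 482

For Gamma(k, scale θ): mean = kθ, variance = kθ², so CV = 1/√k.
CV = SD/mean = 410/349 = 1.175, hence k = 1/CV² = 0.725.
Then θ = mean/k = 349/0.725 = 482.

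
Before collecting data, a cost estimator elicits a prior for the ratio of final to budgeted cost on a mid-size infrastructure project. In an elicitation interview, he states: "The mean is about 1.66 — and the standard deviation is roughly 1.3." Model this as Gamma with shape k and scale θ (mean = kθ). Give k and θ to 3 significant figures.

k ≈ 1.63, θ ≈ 1.02

For Gamma(k, scale θ): mean = kθ, variance = kθ², so CV = 1/√k.
CV = SD/mean = 1.3/1.66 = 0.7831, hence k = 1/CV² = 1.63.
Then θ = mean/k = 1.66/1.63 = 1.02.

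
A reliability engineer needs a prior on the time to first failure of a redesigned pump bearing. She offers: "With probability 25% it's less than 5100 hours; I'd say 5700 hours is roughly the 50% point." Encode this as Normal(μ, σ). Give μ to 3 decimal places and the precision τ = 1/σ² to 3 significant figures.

The p-quantile of Normal(μ,σ) is μ + z_p·σ, with z_{0.25} = -0.6745 and z_{0.5} = 0.
Eliminate σ: μ = (z₂·x₁ − z₁·x₂)/(z₂ − z₁) = (0·5100 − (-0.6745)·5700)/0.6745 = 5700.000.
Then σ = (x₂ − x₁)/(z₂ − z₁) = (5700 − 5100)/0.6745 = 889.561.
Precision τ = 1/σ² = 1/889.6² = 1.26e-06.

μ = 5700.000, τ = 1.26e-06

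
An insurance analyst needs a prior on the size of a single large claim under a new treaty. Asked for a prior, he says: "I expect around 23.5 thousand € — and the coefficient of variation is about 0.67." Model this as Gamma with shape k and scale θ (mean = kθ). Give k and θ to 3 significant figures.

For Gamma(k, scale θ): mean = kθ, variance = kθ², so CV = 1/√k.
CV = 0.67, hence k = 1/CV² = 2.23.
Then θ = mean/k = 23.5/2.23 = 10.5.

k ≈ 2.23, θ ≈ 10.5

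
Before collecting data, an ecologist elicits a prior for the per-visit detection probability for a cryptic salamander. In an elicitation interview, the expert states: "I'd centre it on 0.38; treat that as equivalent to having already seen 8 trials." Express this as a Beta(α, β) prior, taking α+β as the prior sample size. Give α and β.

Under the effective-sample-size interpretation, Beta(α, β) has prior mean α/(α+β) and prior sample size α+β.
So α+β = 8 and α/(α+β) = 0.38, giving α = 0.38·8 = 3.04 and β = 8 − 3.04 = 4.96.

α = 3.04, β = 4.96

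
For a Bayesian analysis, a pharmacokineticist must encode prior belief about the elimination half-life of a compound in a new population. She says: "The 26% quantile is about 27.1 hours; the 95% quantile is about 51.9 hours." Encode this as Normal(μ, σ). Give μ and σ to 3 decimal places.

μ = 34.073, σ = 10.838

For Normal(μ,σ), the p-quantile is μ + z_p·σ. Here z_{0.26} = -0.6433, z_{0.95} = 1.645.
So 27.1 = μ − 0.6433σ and 51.9 = μ + 1.645σ.
Subtracting: σ = (51.9 − 27.1)/(1.645 − (-0.6433)) = 10.838.
Then μ = 27.1 − (-0.6433)·10.838 = 34.073.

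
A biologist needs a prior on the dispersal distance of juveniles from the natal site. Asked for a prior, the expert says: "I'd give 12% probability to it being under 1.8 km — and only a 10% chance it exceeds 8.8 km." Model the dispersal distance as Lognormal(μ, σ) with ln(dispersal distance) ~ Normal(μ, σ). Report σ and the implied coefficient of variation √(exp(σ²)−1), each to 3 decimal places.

If T ~ Lognormal(μ,σ) then ln T ~ Normal(μ,σ), so the p-quantile of ln T is μ + z_p·σ.
ln(1.8) = 0.5878 and ln(8.8) = 2.175; z_{0.12} = -1.175, z_{0.9} = 1.282.
σ = (2.175 − 0.5878)/(1.282 − (-1.175)) = 0.646.
μ = 0.5878 − (-1.175)·0.646 = 1.347.
CV = √(exp(σ²)−1) = √(exp(0.4173)−1) = 0.720.

σ ≈ 0.646, CV ≈ 0.720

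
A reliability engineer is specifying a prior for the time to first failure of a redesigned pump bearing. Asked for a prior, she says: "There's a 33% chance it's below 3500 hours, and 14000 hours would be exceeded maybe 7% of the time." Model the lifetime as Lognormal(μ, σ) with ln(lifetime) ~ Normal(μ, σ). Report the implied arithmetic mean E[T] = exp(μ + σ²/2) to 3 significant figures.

E[T] ≈ 6250 hours

If T ~ Lognormal(μ,σ) then ln T ~ Normal(μ,σ), so the p-quantile of ln T is μ + z_p·σ.
ln(3500) = 8.161 and ln(14000) = 9.547; z_{0.33} = -0.4399, z_{0.93} = 1.476.
σ = (9.547 − 8.161)/(1.476 − (-0.4399)) = 0.724.
μ = 8.161 − (-0.4399)·0.724 = 8.479.
E[T] = exp(μ + σ²/2) = exp(8.479 + 0.2618) = 6250 hours.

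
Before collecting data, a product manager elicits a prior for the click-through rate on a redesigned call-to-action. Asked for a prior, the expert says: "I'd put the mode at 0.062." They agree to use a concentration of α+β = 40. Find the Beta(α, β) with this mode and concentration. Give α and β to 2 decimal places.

For α,β > 1 the Beta mode is (α−1)/(α+β−2). With α+β = 40, the mode is (α−1)/38.
Set (α−1)/38 = 0.062 → α = 1 + 0.062·38 = 3.36.
β = 40 − α = 36.64.

α = 3.36, β = 36.64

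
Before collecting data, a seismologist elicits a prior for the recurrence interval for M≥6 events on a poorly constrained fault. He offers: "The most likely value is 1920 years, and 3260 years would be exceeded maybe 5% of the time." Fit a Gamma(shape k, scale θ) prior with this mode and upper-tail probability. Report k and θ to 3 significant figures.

Gamma(k,θ) with k>1 has mode (k−1)θ, so θ = 1920/(k−1).
Need P(X < 3260) = 0.95 with θ tied to k this way. Start at k = 2, θ = 1920: P(X<3260) ≈ 0.506.
Too low — raise k to concentrate. Iterating converges to k ≈ 11.
Then θ = 1920/(11−1) ≈ 193.

k ≈ 11, θ ≈ 193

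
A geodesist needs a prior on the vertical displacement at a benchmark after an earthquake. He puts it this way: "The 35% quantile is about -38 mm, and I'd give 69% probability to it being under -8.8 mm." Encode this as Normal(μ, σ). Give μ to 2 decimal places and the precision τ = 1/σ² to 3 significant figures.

μ = -25.23, τ = 0.000911

The p-quantile of Normal(μ,σ) is μ + z_p·σ, with z_{0.35} = -0.3853 and z_{0.69} = 0.4959.
Eliminate σ: μ = (z₂·x₁ − z₁·x₂)/(z₂ − z₁) = (0.4959·-38 − (-0.3853)·-8.8)/0.8812 = -25.23.
Then σ = (x₂ − x₁)/(z₂ − z₁) = (-8.8 − -38)/0.8812 = 33.14.
Precision τ = 1/σ² = 1/33.14² = 0.000911.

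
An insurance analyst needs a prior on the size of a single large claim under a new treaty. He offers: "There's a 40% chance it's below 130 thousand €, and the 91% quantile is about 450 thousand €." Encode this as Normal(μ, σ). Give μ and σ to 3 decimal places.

For Normal(μ,σ), the p-quantile is μ + z_p·σ. Here z_{0.4} = -0.2533, z_{0.91} = 1.341.
So 130 = μ − 0.2533σ and 450 = μ + 1.341σ.
Subtracting: σ = (450 − 130)/(1.341 − (-0.2533)) = 200.740.
Then μ = 130 − (-0.2533)·200.740 = 180.857.

μ = 180.857, σ = 200.740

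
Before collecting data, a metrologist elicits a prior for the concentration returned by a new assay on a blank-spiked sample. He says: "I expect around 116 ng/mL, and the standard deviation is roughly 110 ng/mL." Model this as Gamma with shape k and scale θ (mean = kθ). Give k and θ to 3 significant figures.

For Gamma(k, scale θ): mean = kθ, variance = kθ², so CV = 1/√k.
CV = SD/mean = 110/116 = 0.9483, hence k = 1/CV² = 1.11.
Then θ = mean/k = 116/1.11 = 104.

k ≈ 1.11, θ ≈ 104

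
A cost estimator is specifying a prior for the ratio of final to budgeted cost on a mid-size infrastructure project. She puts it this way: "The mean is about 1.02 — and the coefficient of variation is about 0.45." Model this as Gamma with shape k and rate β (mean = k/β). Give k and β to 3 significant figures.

k ≈ 4.94, β ≈ 4.84

For Gamma(k, rate β): mean = k/β, variance = k/β², so CV = 1/√k.
CV = 0.45, hence k = 1/CV² = 4.94.
Then β = k/mean = 4.94/1.02 = 4.84.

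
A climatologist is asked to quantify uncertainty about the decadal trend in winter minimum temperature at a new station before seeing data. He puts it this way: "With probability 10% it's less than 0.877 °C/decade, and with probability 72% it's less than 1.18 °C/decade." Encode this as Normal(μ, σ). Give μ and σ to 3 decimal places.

For Normal(μ,σ), the p-quantile is μ + z_p·σ. Here z_{0.1} = -1.282, z_{0.72} = 0.5828.
So 0.877 = μ − 1.282σ and 1.18 = μ + 0.5828σ.
Subtracting: σ = (1.18 − 0.877)/(0.5828 − (-1.282)) = 0.163.
Then μ = 0.877 − (-1.282)·0.163 = 1.085.

μ = 1.085, σ = 0.163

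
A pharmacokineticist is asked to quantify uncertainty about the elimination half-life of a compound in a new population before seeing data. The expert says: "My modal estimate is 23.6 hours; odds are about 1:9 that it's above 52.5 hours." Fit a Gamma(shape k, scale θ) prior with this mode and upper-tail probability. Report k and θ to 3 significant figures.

k ≈ 4.01, θ ≈ 7.85

Gamma(k,θ) with k>1 has mode (k−1)θ, so θ = 23.6/(k−1).
Need P(X < 52.5) = 0.9 with θ tied to k this way. Start at k = 2, θ = 23.6: P(X<52.5) ≈ 0.651.
Too low — raise k to concentrate. Iterating converges to k ≈ 4.01.
Then θ = 23.6/(4.01−1) ≈ 7.85.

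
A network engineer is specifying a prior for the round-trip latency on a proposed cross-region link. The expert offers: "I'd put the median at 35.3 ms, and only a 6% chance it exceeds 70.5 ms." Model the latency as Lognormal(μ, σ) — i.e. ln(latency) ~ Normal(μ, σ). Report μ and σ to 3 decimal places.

μ ≈ 3.564, σ ≈ 0.445

If T ~ Lognormal(μ,σ) then ln T ~ Normal(μ,σ), so the p-quantile of ln T is μ + z_p·σ.
ln(35.3) = 3.564 and ln(70.5) = 4.256; z_{0.5} = 0, z_{0.94} = 1.555.
σ = (4.256 − 3.564)/(1.555 − (0)) = 0.445.
μ = 3.564 − (0)·0.445 = 3.564.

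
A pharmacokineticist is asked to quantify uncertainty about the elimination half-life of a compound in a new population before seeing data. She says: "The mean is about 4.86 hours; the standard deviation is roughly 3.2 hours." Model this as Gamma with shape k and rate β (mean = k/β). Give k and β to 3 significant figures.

For Gamma(k, rate β): mean = k/β, variance = k/β², so CV = 1/√k.
CV = SD/mean = 3.2/4.86 = 0.6584, hence k = 1/CV² = 2.31.
Then β = k/mean = 2.31/4.86 = 0.475.

k ≈ 2.31, β ≈ 0.475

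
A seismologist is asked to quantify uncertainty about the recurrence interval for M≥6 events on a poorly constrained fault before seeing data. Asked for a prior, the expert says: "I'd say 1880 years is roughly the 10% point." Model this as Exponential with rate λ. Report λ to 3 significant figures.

P(T < 1880.0) = 1 − e^(−λ·1880.0) = 0.1, so λ = −ln(1−0.1)/1880.0 = −ln(0.9)/1880.0 = 5.6e-05.

λ ≈ 5.6e-05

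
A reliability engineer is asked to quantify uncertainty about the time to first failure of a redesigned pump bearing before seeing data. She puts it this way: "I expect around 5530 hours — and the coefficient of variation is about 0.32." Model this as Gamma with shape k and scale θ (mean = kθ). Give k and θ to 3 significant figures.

k ≈ 9.77, θ ≈ 566

For Gamma(k, scale θ): mean = kθ, variance = kθ², so CV = 1/√k.
CV = 0.32, hence k = 1/CV² = 9.77.
Then θ = mean/k = 5530/9.77 = 566.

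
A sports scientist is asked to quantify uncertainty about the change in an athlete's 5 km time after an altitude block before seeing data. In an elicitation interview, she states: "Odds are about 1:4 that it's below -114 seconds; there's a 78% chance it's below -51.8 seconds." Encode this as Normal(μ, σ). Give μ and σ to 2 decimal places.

The p-quantile of Normal(μ,σ) is μ + z_p·σ, with z_{0.2} = -0.8416 and z_{0.78} = 0.7722.
Eliminate σ: μ = (z₂·x₁ − z₁·x₂)/(z₂ − z₁) = (0.7722·-114 − (-0.8416)·-51.8)/1.614 = -81.56.
Then σ = (x₂ − x₁)/(z₂ − z₁) = (-51.8 − -114)/1.614 = 38.54.

μ = -81.56, σ = 38.54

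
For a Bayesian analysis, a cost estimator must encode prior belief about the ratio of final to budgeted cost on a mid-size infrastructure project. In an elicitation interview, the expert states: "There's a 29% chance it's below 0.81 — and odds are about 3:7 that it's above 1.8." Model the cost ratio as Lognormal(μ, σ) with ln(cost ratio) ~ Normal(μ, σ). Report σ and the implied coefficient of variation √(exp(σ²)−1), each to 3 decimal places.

σ ≈ 0.741, CV ≈ 0.855

If T ~ Lognormal(μ,σ) then ln T ~ Normal(μ,σ), so the p-quantile of ln T is μ + z_p·σ.
ln(0.81) = -0.2107 and ln(1.8) = 0.5878; z_{0.29} = -0.5534, z_{0.7} = 0.5244.
σ = (0.5878 − -0.2107)/(0.5244 − (-0.5534)) = 0.741.
μ = -0.2107 − (-0.5534)·0.741 = 0.199.
CV = √(exp(σ²)−1) = √(exp(0.5489)−1) = 0.855.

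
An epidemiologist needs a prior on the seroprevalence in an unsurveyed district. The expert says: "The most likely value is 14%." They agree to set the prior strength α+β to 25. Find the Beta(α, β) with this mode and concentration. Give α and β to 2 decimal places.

For α,β > 1 the Beta mode is (α−1)/(α+β−2). With α+β = 25, the mode is (α−1)/23.
Set (α−1)/23 = 0.14 → α = 1 + 0.14·23 = 4.22.
β = 25 − α = 20.78.

α = 4.22, β = 20.78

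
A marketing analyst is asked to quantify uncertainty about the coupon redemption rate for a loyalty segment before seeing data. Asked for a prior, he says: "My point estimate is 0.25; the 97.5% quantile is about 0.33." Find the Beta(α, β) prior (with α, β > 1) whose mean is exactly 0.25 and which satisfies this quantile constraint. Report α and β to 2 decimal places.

With mean 0.25 fixed, write α = 0.25s, β = 0.75s where s = α+β.
Need P(θ < 0.33) = 0.975 under Beta(0.25s, 0.75s). Normal approximation: (q−m)/√(m(1−m)/s) ≈ z_{0.975} = 1.96, so s ≈ 0.25·0.75·(1.96)²/(0.33−0.25)² = 112.5.
At s = 112.5: P(θ<0.33) ≈ 0.970. Adjusting to match 0.975 gives s ≈ 122.58.
So α = 0.25·122.58 ≈ 30.65, β = 0.75·122.58 ≈ 91.94.

α ≈ 30.65, β ≈ 91.94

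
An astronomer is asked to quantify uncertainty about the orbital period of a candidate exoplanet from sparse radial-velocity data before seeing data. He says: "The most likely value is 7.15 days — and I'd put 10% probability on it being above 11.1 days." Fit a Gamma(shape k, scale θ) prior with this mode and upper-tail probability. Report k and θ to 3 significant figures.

k ≈ 10.7, θ ≈ 0.74

Gamma(k,θ) with k>1 has mode (k−1)θ, so θ = 7.15/(k−1).
Need P(X < 11.1) = 0.9 with θ tied to k this way. Start at k = 2, θ = 7.15: P(X<11.1) ≈ 0.460.
Too low — raise k to concentrate. Iterating converges to k ≈ 10.7.
Then θ = 7.15/(10.7−1) ≈ 0.74.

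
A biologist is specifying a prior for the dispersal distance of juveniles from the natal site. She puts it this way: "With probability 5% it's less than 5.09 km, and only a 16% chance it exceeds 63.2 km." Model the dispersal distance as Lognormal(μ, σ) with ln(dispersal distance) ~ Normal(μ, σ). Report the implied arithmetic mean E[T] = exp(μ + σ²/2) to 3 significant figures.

E[T] ≈ 38.6 km

If T ~ Lognormal(μ,σ) then ln T ~ Normal(μ,σ), so the p-quantile of ln T is μ + z_p·σ.
ln(5.09) = 1.627 and ln(63.2) = 4.146; z_{0.05} = -1.645, z_{0.84} = 0.9945.
σ = (4.146 − 1.627)/(0.9945 − (-1.645)) = 0.954.
μ = 1.627 − (-1.645)·0.954 = 3.197.
E[T] = exp(μ + σ²/2) = exp(3.197 + 0.4555) = 38.6 km.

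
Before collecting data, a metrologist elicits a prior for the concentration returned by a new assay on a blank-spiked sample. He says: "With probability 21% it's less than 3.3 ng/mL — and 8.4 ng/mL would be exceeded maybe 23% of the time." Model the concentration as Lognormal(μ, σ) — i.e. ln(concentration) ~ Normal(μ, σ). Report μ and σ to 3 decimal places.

μ ≈ 1.682, σ ≈ 0.605

If T ~ Lognormal(μ,σ) then ln T ~ Normal(μ,σ), so the p-quantile of ln T is μ + z_p·σ.
ln(3.3) = 1.194 and ln(8.4) = 2.128; z_{0.21} = -0.8064, z_{0.77} = 0.7388.
σ = (2.128 − 1.194)/(0.7388 − (-0.8064)) = 0.605.
μ = 1.194 − (-0.8064)·0.605 = 1.682.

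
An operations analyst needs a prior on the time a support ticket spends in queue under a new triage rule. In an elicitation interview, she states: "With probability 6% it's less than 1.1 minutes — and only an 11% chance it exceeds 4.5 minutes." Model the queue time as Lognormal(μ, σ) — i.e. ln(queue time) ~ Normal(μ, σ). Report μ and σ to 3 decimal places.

μ ≈ 0.883, σ ≈ 0.507

If T ~ Lognormal(μ,σ) then ln T ~ Normal(μ,σ), so the p-quantile of ln T is μ + z_p·σ.
ln(1.1) = 0.09531 and ln(4.5) = 1.504; z_{0.06} = -1.555, z_{0.89} = 1.227.
σ = (1.504 − 0.09531)/(1.227 − (-1.555)) = 0.507.
μ = 0.09531 − (-1.555)·0.507 = 0.883.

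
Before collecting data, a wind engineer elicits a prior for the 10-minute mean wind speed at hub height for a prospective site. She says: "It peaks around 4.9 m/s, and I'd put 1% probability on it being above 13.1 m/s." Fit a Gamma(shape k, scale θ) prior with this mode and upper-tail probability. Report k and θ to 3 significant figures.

Gamma(k,θ) with k>1 has mode (k−1)θ, so θ = 4.9/(k−1).
Need P(X < 13.1) = 0.99 with θ tied to k this way. Start at k = 2, θ = 4.9: P(X<13.1) ≈ 0.746.
Too low — raise k to concentrate. Iterating converges to k ≈ 5.78.
Then θ = 4.9/(5.78−1) ≈ 1.02.

k ≈ 5.78, θ ≈ 1.02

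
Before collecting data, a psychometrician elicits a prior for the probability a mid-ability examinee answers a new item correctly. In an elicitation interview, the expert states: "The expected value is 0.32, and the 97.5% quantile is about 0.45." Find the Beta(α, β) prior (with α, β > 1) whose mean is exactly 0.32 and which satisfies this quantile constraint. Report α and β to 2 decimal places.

With mean 0.32 fixed, write α = 0.32s, β = 0.68s where s = α+β.
Need P(θ < 0.45) = 0.975 under Beta(0.32s, 0.68s). Normal approximation: (q−m)/√(m(1−m)/s) ≈ z_{0.975} = 1.96, so s ≈ 0.32·0.68·(1.96)²/(0.45−0.32)² = 49.5.
At s = 49.5: P(θ<0.45) ≈ 0.971. Adjusting to match 0.975 gives s ≈ 53.17.
So α = 0.32·53.17 ≈ 17.02, β = 0.68·53.17 ≈ 36.16.

α ≈ 17.02, β ≈ 36.16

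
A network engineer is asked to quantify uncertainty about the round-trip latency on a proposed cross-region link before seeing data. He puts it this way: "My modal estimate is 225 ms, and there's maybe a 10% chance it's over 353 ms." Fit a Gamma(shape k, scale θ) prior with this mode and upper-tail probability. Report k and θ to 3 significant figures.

Gamma(k,θ) with k>1 has mode (k−1)θ, so θ = 225/(k−1).
Need P(X < 353) = 0.9 with θ tied to k this way. Start at k = 2, θ = 225: P(X<353) ≈ 0.465.
Too low — raise k to concentrate. Iterating converges to k ≈ 10.2.
Then θ = 225/(10.2−1) ≈ 24.4.

k ≈ 10.2, θ ≈ 24.4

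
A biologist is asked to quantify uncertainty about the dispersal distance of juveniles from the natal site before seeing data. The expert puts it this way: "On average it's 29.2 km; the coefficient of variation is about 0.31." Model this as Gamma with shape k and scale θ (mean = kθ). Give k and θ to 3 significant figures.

k ≈ 10.4, θ ≈ 2.81

For Gamma(k, scale θ): mean = kθ, variance = kθ², so CV = 1/√k.
CV = 0.31, hence k = 1/CV² = 10.4.
Then θ = mean/k = 29.2/10.4 = 2.81.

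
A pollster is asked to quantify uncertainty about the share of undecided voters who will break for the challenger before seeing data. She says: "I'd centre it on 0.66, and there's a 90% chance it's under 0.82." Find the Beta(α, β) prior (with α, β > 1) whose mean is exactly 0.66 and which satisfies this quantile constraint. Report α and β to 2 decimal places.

With mean 0.66 fixed, write α = 0.66s, β = 0.34s where s = α+β.
Need P(θ < 0.82) = 0.9 under Beta(0.66s, 0.34s). Normal approximation: (q−m)/√(m(1−m)/s) ≈ z_{0.9} = 1.28, so s ≈ 0.66·0.34·(1.28)²/(0.82−0.66)² = 14.4.
At s = 14.4: P(θ<0.82) ≈ 0.914. Adjusting to match 0.9 gives s ≈ 12.89.
So α = 0.66·12.89 ≈ 8.51, β = 0.34·12.89 ≈ 4.38.

α ≈ 8.51, β ≈ 4.38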